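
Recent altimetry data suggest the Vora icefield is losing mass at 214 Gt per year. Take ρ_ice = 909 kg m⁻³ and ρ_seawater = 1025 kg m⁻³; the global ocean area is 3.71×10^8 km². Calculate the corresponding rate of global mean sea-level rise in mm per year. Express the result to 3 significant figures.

≈ 0.563 mm/yr

ρ_w = 1025 kg m⁻³. Annual water volume added = 214 Gt / ρ_w = 2.140×10^14 kg / 1025 kg m⁻³ = 2.088×10^11 m³.
Δh per year = 2.088×10^11 / 3.71×10^14 = 5.63×10^-4 m = 0.563 mm.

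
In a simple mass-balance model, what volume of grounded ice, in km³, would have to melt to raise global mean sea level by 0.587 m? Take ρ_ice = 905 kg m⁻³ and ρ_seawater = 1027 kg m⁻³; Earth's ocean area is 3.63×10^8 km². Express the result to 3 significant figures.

≈ 2.42×10^5 km³

Required water volume = Δh × A = 0.587 m × 3.63×10^14 m² = 2.131×10^14 m³ = 2.131×10^5 km³.
Ice volume = water volume × ρ_w/ρ_ice = 2.131×10^5 × 1027/905 = 2.42×10^5 km³.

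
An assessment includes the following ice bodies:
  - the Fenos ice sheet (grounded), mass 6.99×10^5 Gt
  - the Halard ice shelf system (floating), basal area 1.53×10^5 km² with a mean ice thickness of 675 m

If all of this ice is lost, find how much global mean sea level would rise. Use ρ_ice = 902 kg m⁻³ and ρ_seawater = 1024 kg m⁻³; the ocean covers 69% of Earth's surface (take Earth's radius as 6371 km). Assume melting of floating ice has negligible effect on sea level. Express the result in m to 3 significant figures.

≈ 1.94 m

Fenos: 6.99×10^5 Gt = 6.990×10^17 kg; dividing by ρ_w = 1024 kg m⁻³ gives 6.826×10^14 m³ of water.
The Halard ice shelf system is floating and already displaces its own weight of water, so its melt adds essentially nothing to sea level.
Total added water ≈ 6.826×10^14 m³ over 3.52×10^14 m² → Δh = 1.94 m.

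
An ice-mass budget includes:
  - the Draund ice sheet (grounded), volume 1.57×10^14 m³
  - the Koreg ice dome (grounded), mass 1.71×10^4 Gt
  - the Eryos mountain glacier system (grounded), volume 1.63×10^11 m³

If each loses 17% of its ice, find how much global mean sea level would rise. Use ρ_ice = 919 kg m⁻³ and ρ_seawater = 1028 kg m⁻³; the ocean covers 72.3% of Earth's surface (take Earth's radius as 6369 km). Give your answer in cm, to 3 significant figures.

Draund: 0.17 × 1.57×10^14 m³ × (919/1028) = 2.386×10^13 m³ of water.
Koreg: 0.17 × 1.71×10^4 Gt = 2.907×10^15 kg; dividing by ρ_w = 1028 kg m⁻³ gives 2.828×10^12 m³ of water.
Eryos: 0.17 × 1.63×10^11 m³ × (919/1028) = 2.477×10^10 m³ of water.
Total added water ≈ 2.671×10^13 m³ over 3.69×10^14 m² → Δh = 0.0725 m = 7.25 cm.

≈ 7.25 cm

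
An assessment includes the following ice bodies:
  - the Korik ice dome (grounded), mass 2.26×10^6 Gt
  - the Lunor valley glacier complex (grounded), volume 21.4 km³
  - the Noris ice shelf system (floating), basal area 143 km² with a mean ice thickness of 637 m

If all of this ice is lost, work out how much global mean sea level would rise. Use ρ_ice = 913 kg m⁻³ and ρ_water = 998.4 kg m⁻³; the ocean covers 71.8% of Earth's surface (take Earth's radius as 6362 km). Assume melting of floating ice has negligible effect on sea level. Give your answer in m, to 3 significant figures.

≈ 6.20 m

Korik: 2.26×10^6 Gt = 2.260×10^18 kg; dividing by ρ_w = 998.4 kg m⁻³ gives 2.264×10^15 m³ of water.
Lunor: 21.4 km³ × (913/998.4) = 19.57 km³ of water.
The Noris ice shelf system is floating and already displaces its own weight of water, so its melt adds essentially nothing to sea level.
Total added water ≈ 2.264×10^15 m³ over 3.65×10^14 m² → Δh = 6.20 m.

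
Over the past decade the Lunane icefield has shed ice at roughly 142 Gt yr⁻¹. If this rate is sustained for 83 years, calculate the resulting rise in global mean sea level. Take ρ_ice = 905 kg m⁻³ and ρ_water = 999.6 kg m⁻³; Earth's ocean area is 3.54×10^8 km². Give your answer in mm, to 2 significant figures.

Total mass lost = 142 Gt/yr × 83 yr = 1.179×10^4 Gt = 1.179×10^16 kg.
ρ_w = 999.6 kg m⁻³, so water volume = 1.179×10^16 / 999.6 = 1.179×10^13 m³.
Δh = 1.179×10^13 / 3.54×10^14 = 0.0333 m = 33 mm.

≈ 33 mm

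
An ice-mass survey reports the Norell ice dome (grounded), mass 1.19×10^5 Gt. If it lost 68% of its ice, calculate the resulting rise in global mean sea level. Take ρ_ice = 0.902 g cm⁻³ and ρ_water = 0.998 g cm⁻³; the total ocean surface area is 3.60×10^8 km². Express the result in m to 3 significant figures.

≈ 0.225 m

Norell: 0.68 × 1.19×10^5 Gt = 8.092×10^16 kg; dividing by ρ_w = 0.998 g cm⁻³ = 998 kg m⁻³ gives 8.108×10^13 m³ of water.
Spread over 3.60×10^14 m² of ocean, Δh = 8.108×10^13 / 3.60×10^14 = 0.225 m.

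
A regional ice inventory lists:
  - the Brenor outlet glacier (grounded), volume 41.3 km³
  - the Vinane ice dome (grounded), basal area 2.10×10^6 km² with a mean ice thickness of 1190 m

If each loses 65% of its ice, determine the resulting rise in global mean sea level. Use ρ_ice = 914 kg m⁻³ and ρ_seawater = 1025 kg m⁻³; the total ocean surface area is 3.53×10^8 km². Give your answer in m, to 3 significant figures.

Brenor: 0.65 × 41.3 km³ × (914/1025) = 23.94 km³ of water.
Vinane: ice volume = 2.10×10^6 km² × 1190 m = 2.499×10^6 km³; 0.65 × 2.499×10^6 × (914/1025) = 1.448×10^6 km³ of water.
Total added water ≈ 1.448×10^15 m³ over 3.53×10^14 m² → Δh = 4.10 m.

≈ 4.10 m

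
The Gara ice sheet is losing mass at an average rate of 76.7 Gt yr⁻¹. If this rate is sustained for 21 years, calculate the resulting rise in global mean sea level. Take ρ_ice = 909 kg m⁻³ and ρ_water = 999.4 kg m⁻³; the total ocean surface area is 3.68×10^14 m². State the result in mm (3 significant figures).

≈ 4.38 mm

Total mass lost = 76.7 Gt/yr × 21 yr = 1611 Gt = 1.611×10^15 kg.
ρ_w = 999.4 kg m⁻³, so water volume = 1.611×10^15 / 999.4 = 1.612×10^12 m³.
Δh = 1.612×10^12 / 3.68×10^14 = 4.38×10^-3 m = 4.38 mm.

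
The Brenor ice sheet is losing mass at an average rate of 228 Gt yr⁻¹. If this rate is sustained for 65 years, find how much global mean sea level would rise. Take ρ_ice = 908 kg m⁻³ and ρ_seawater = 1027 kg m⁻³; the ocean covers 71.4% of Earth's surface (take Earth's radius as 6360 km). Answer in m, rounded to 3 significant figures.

Total mass lost = 228 Gt/yr × 65 yr = 1.482×10^4 Gt = 1.482×10^16 kg.
ρ_w = 1027 kg m⁻³, so water volume = 1.482×10^16 / 1027 = 1.443×10^13 m³.
Δh = 1.443×10^13 / 3.63×10^14 = 0.0398 m.

≈ 0.0398 m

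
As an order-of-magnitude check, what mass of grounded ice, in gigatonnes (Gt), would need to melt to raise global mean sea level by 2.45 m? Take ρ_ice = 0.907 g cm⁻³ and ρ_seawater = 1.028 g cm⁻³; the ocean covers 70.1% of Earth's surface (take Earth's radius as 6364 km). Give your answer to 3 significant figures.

≈ 8.99×10^5 Gt

Required water volume = Δh × A = 2.45 m × 3.57×10^14 m² = 8.741×10^14 m³.
ρ_w = 1.028 g cm⁻³ = 1028 kg m⁻³, so the mass of water = 8.741×10^14 m³ × 1028 kg m⁻³ = 8.986×10^17 kg = 8.99×10^5 Gt (and the same mass of ice, by conservation).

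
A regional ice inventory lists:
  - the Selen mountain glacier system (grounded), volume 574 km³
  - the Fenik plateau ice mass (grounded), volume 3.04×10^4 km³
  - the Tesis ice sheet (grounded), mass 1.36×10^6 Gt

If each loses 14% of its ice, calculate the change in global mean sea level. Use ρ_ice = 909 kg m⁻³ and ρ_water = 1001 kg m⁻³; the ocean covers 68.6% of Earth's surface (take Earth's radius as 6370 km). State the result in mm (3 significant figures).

Selen: 0.14 × 574 km³ × (909/1001) = 72.97 km³ of water.
Fenik: 0.14 × 3.04×10^4 km³ × (909/1001) = 3865 km³ of water.
Tesis: 0.14 × 1.36×10^6 Gt = 1.904×10^17 kg; dividing by ρ_w = 1001 kg m⁻³ gives 1.902×10^14 m³ of water.
Total added water ≈ 1.941×10^14 m³ over 3.50×10^14 m² → Δh = 0.555 m = 555 mm.

≈ 555 mm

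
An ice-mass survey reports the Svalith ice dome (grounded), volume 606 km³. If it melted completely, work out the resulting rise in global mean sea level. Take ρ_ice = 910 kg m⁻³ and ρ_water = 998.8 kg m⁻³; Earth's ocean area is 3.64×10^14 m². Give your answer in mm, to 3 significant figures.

Svalith: 606 km³ × (910/998.8) = 552.1 km³ of water.
Spread over 3.64×10^14 m² of ocean, Δh = 5.521×10^11 / 3.64×10^14 = 1.52×10^-3 m = 1.52 mm.

≈ 1.52 mm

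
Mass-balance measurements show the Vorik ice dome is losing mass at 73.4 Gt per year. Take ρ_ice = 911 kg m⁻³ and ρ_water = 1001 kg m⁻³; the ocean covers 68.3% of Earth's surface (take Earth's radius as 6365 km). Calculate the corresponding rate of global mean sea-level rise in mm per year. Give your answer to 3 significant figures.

≈ 0.211 mm/yr

ρ_w = 1001 kg m⁻³. Annual water volume added = 73.4 Gt / ρ_w = 7.340×10^13 kg / 1001 kg m⁻³ = 7.333×10^10 m³.
Δh per year = 7.333×10^10 / 3.48×10^14 = 2.11×10^-4 m = 0.211 mm.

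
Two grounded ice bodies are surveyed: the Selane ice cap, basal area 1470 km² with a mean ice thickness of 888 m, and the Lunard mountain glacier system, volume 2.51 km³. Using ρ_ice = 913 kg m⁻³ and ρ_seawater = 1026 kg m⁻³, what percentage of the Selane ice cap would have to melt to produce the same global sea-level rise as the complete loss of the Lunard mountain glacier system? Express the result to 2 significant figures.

≈ 0.19 %

Equal sea-level rise means equal mass of meltwater, i.e. equal mass of ice lost.
Ice mass of Lunard: 2.292×10^12 kg; ice mass of Selane: 1.192×10^15 kg.
Fraction required = 2.292×10^12 / 1.192×10^15 = 1.92×10^-3 → 0.19 %.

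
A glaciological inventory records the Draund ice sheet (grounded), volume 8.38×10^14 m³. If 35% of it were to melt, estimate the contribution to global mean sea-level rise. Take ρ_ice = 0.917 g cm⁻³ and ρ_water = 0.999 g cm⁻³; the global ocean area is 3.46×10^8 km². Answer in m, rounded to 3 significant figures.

Draund: 0.35 × 8.38×10^14 m³ × (917/999) = 2.692×10^14 m³ of water.
Spread over 3.46×10^14 m² of ocean, Δh = 2.692×10^14 / 3.46×10^14 = 0.778 m.

≈ 0.778 m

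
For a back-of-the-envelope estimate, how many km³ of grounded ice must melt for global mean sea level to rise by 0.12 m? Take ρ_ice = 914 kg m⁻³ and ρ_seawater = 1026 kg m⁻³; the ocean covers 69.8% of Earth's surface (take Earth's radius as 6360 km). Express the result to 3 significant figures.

Required water volume = Δh × A = 0.12 m × 3.55×10^14 m² = 4.258×10^13 m³ = 4.258×10^4 km³.
Ice volume = water volume × ρ_w/ρ_ice = 4.258×10^4 × 1026/914 = 4.78×10^4 km³.

≈ 4.78×10^4 km³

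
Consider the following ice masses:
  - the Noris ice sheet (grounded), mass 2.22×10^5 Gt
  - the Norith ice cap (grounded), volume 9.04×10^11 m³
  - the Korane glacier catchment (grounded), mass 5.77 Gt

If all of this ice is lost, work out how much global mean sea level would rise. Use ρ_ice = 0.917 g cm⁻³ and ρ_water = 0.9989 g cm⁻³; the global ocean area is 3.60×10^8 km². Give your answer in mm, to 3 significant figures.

≈ 620 mm

Noris: 2.22×10^5 Gt = 2.220×10^17 kg; dividing by ρ_w = 0.9989 g cm⁻³ = 998.9 kg m⁻³ gives 2.222×10^14 m³ of water.
Norith: 9.04×10^11 m³ × (917/998.9) = 8.299×10^11 m³ of water.
Korane: 5.77 Gt = 5.770×10^12 kg; dividing by ρ_w = 998.9 kg m⁻³ gives 5.776×10^9 m³ of water.
Total added water ≈ 2.231×10^14 m³ over 3.60×10^14 m² → Δh = 0.620 m = 620 mm.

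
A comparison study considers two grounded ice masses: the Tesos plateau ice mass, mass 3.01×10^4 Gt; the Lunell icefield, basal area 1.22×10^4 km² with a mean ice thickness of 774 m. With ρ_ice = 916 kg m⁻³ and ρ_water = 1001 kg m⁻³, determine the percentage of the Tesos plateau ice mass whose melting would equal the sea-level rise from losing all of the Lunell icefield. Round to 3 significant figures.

≈ 28.7 %

Equal sea-level rise means equal mass of meltwater, i.e. equal mass of ice lost.
Ice mass of Lunell: 8.650×10^15 kg; ice mass of Tesos: 3.010×10^16 kg.
Fraction required = 8.650×10^15 / 3.010×10^16 = 0.287 → 28.7 %.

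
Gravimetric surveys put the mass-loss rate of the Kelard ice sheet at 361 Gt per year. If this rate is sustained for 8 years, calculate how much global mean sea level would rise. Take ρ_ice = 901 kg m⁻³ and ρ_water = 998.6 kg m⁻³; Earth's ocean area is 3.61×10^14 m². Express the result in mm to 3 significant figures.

Total mass lost = 361 Gt/yr × 8 yr = 2888 Gt = 2.888×10^15 kg.
ρ_w = 998.6 kg m⁻³, so water volume = 2.888×10^15 / 998.6 = 2.892×10^12 m³.
Δh = 2.892×10^12 / 3.61×10^14 = 8.01×10^-3 m = 8.01 mm.

≈ 8.01 mm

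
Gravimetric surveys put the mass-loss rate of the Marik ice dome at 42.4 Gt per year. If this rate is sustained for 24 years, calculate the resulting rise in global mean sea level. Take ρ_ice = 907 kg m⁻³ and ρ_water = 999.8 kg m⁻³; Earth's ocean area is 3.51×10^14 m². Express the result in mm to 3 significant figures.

≈ 2.90 mm

Total mass lost = 42.4 Gt/yr × 24 yr = 1018 Gt = 1.018×10^15 kg.
ρ_w = 999.8 kg m⁻³, so water volume = 1.018×10^15 / 999.8 = 1.018×10^12 m³.
Δh = 1.018×10^12 / 3.51×10^14 = 2.90×10^-3 m = 2.90 mm.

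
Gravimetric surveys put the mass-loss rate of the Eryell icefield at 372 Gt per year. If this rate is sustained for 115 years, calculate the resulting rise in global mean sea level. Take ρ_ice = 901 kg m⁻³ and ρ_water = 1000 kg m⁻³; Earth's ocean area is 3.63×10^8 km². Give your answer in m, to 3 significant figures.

≈ 0.118 m

Total mass lost = 372 Gt/yr × 115 yr = 4.278×10^4 Gt = 4.278×10^16 kg.
ρ_w = 1000 kg m⁻³, so water volume = 4.278×10^16 / 1000 = 4.278×10^13 m³.
Δh = 4.278×10^13 / 3.63×10^14 = 0.118 m.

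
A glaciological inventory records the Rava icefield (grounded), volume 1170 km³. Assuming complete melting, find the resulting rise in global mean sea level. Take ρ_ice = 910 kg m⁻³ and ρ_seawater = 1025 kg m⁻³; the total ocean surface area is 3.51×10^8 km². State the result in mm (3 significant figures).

Rava: 1170 km³ × (910/1025) = 1039 km³ of water.
Spread over 3.51×10^14 m² of ocean, Δh = 1.039×10^12 / 3.51×10^14 = 2.96×10^-3 m = 2.96 mm.

≈ 2.96 mm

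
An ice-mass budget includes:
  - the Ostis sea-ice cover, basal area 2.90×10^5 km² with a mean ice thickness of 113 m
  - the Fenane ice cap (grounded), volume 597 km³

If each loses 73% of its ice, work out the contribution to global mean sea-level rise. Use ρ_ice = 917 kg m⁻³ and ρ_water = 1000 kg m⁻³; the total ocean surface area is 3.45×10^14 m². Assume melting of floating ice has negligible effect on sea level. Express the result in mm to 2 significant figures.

The Ostis sea-ice cover is floating and already displaces its own weight of water, so its melt adds essentially nothing to sea level.
Fenane: 0.73 × 597 km³ × (917/1000) = 399.6 km³ of water.
Total added water ≈ 3.996×10^11 m³ over 3.45×10^14 m² → Δh = 1.16×10^-3 m = 1.2 mm.

≈ 1.2 mm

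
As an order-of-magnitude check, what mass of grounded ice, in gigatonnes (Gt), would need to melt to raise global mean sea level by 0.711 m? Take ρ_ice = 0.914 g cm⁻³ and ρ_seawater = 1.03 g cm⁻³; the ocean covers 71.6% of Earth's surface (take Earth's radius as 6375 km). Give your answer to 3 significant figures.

≈ 2.68×10^5 Gt

Required water volume = Δh × A = 0.711 m × 3.66×10^14 m² = 2.600×10^14 m³.
ρ_w = 1.03 g cm⁻³ = 1030 kg m⁻³, so the mass of water = 2.600×10^14 m³ × 1030 kg m⁻³ = 2.678×10^17 kg = 2.68×10^5 Gt (and the same mass of ice, by conservation).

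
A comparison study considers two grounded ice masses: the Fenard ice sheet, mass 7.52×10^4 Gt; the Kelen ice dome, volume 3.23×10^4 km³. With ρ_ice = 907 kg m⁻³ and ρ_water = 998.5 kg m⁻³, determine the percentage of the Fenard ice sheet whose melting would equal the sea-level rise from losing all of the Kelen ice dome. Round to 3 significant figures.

Equal sea-level rise means equal mass of meltwater, i.e. equal mass of ice lost.
Ice mass of Kelen: 2.930×10^16 kg; ice mass of Fenard: 7.520×10^16 kg.
Fraction required = 2.930×10^16 / 7.520×10^16 = 0.390 → 39.0 %.

≈ 39.0 %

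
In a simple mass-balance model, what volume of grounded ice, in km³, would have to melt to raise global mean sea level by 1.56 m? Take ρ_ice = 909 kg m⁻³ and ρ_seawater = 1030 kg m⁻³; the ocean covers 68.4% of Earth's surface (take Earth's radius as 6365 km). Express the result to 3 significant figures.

≈ 6.16×10^5 km³

Required water volume = Δh × A = 1.56 m × 3.48×10^14 m² = 5.432×10^14 m³ = 5.432×10^5 km³.
Ice volume = water volume × ρ_w/ρ_ice = 5.432×10^5 × 1030/909 = 6.16×10^5 km³.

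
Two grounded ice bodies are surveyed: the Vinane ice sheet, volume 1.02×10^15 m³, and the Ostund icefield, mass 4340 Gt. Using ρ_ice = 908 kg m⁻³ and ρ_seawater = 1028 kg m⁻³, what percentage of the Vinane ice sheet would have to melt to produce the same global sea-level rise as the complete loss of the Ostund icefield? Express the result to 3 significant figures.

≈ 0.469 %

Equal sea-level rise means equal mass of meltwater, i.e. equal mass of ice lost.
Ice mass of Ostund: 4.340×10^15 kg; ice mass of Vinane: 9.262×10^17 kg.
Fraction required = 4.340×10^15 / 9.262×10^17 = 4.69×10^-3 → 0.469 %.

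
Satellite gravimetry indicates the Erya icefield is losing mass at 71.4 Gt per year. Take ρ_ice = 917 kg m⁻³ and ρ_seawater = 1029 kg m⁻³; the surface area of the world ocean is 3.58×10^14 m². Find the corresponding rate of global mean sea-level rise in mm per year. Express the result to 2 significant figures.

ρ_w = 1029 kg m⁻³. Annual water volume added = 71.4 Gt / ρ_w = 7.140×10^13 kg / 1029 kg m⁻³ = 6.939×10^10 m³.
Δh per year = 6.939×10^10 / 3.58×10^14 = 1.94×10^-4 m = 0.19 mm.

≈ 0.19 mm/yr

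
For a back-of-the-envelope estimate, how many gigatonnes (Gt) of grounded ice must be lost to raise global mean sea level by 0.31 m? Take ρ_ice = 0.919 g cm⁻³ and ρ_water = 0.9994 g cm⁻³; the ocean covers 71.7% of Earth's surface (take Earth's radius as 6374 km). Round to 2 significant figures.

≈ 1.1×10^5 Gt

Required water volume = Δh × A = 0.31 m × 3.66×10^14 m² = 1.135×10^14 m³.
ρ_w = 0.9994 g cm⁻³ = 999.4 kg m⁻³, so the mass of water = 1.135×10^14 m³ × 999.4 kg m⁻³ = 1.134×10^17 kg = 1.1×10^5 Gt (and the same mass of ice, by conservation).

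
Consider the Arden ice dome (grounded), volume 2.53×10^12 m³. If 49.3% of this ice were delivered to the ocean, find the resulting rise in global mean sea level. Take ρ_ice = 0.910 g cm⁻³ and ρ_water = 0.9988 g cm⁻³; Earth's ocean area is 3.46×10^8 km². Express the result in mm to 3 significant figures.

≈ 3.28 mm

Arden: 0.493 × 2.53×10^12 m³ × (910/998.8) = 1.136×10^12 m³ of water.
Spread over 3.46×10^14 m² of ocean, Δh = 1.136×10^12 / 3.46×10^14 = 3.28×10^-3 m = 3.28 mm.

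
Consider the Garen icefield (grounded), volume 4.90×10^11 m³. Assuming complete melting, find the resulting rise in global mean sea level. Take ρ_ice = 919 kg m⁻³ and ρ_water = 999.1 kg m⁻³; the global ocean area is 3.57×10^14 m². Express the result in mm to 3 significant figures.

Garen: 4.90×10^11 m³ × (919/999.1) = 4.507×10^11 m³ of water.
Spread over 3.57×10^14 m² of ocean, Δh = 4.507×10^11 / 3.57×10^14 = 1.26×10^-3 m = 1.26 mm.

≈ 1.26 mm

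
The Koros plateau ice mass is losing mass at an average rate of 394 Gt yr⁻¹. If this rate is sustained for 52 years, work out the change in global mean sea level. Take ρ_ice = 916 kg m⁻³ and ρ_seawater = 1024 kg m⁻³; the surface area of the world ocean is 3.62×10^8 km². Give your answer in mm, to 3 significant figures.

Total mass lost = 394 Gt/yr × 52 yr = 2.049×10^4 Gt = 2.049×10^16 kg.
ρ_w = 1024 kg m⁻³, so water volume = 2.049×10^16 / 1024 = 2.001×10^13 m³.
Δh = 2.001×10^13 / 3.62×10^14 = 0.0553 m = 55.3 mm.

≈ 55.3 mm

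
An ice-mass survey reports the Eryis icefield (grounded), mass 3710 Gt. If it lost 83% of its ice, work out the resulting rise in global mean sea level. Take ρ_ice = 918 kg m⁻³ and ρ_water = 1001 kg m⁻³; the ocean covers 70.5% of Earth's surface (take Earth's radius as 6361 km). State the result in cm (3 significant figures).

≈ 0.858 cm

Eryis: 0.83 × 3710 Gt = 3.079×10^15 kg; dividing by ρ_w = 1001 kg m⁻³ gives 3.076×10^12 m³ of water.
Spread over 3.58×10^14 m² of ocean, Δh = 3.076×10^12 / 3.58×10^14 = 8.58×10^-3 m = 0.858 cm.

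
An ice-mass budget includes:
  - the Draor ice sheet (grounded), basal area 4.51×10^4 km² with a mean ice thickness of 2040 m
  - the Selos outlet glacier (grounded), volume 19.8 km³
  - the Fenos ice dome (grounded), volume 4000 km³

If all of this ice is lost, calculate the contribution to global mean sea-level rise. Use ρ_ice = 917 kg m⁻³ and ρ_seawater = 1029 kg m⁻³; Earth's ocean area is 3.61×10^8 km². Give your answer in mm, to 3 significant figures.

≈ 237 mm

Draor: ice volume = 4.51×10^4 km² × 2040 m = 9.200×10^4 km³; 9.200×10^4 × (917/1029) = 8.199×10^4 km³ of water.
Selos: 19.8 km³ × (917/1029) = 17.64 km³ of water.
Fenos: 4000 km³ × (917/1029) = 3565 km³ of water.
Total added water ≈ 8.557×10^13 m³ over 3.61×10^14 m² → Δh = 0.237 m = 237 mm.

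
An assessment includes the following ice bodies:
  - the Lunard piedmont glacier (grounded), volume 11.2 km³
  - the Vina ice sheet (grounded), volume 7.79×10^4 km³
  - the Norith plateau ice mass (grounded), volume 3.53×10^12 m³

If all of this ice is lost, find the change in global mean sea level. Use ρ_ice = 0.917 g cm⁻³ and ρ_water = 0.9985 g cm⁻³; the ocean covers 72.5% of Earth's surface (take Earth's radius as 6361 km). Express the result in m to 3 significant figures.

Lunard: 11.2 km³ × (917/998.5) = 10.29 km³ of water.
Vina: 7.79×10^4 km³ × (917/998.5) = 7.154×10^4 km³ of water.
Norith: 3.53×10^12 m³ × (917/998.5) = 3.242×10^12 m³ of water.
Total added water ≈ 7.479×10^13 m³ over 3.69×10^14 m² → Δh = 0.203 m.

≈ 0.203 m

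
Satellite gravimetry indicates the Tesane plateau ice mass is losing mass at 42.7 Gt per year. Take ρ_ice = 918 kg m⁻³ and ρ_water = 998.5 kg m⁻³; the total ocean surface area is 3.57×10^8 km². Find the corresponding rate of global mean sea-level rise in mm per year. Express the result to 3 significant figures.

≈ 0.120 mm/yr

ρ_w = 998.5 kg m⁻³. Annual water volume added = 42.7 Gt / ρ_w = 4.270×10^13 kg / 998.5 kg m⁻³ = 4.276×10^10 m³.
Δh per year = 4.276×10^10 / 3.57×10^14 = 1.20×10^-4 m = 0.120 mm.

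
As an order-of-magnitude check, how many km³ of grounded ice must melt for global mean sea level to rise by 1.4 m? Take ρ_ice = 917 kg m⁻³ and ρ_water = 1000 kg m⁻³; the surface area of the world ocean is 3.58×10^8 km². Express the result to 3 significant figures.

≈ 5.47×10^5 km³

Required water volume = Δh × A = 1.4 m × 3.58×10^14 m² = 5.012×10^14 m³ = 5.012×10^5 km³.
Ice volume = water volume × ρ_w/ρ_ice = 5.012×10^5 × 1000/917 = 5.47×10^5 km³.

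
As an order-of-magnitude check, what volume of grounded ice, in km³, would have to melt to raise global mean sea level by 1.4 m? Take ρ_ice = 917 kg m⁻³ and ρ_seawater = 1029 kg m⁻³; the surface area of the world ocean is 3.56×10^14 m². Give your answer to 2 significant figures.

≈ 5.6×10^5 km³

Required water volume = Δh × A = 1.4 m × 3.56×10^14 m² = 4.984×10^14 m³ = 4.984×10^5 km³.
Ice volume = water volume × ρ_w/ρ_ice = 4.984×10^5 × 1029/917 = 5.6×10^5 km³.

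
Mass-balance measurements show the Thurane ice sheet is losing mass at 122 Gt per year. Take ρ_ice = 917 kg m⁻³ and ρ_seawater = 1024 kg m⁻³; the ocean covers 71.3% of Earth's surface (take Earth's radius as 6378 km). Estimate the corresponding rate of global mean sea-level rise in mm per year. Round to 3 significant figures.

≈ 0.327 mm/yr

ρ_w = 1024 kg m⁻³. Annual water volume added = 122 Gt / ρ_w = 1.220×10^14 kg / 1024 kg m⁻³ = 1.191×10^11 m³.
Δh per year = 1.191×10^11 / 3.64×10^14 = 3.27×10^-4 m = 0.327 mm.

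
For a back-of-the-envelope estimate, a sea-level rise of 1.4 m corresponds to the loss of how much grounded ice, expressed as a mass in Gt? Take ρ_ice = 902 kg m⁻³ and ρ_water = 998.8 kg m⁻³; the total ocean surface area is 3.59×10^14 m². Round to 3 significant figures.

≈ 5.02×10^5 Gt

Required water volume = Δh × A = 1.4 m × 3.59×10^14 m² = 5.026×10^14 m³.
ρ_w = 998.8 kg m⁻³, so the mass of water = 5.026×10^14 m³ × 998.8 kg m⁻³ = 5.020×10^17 kg = 5.02×10^5 Gt (and the same mass of ice, by conservation).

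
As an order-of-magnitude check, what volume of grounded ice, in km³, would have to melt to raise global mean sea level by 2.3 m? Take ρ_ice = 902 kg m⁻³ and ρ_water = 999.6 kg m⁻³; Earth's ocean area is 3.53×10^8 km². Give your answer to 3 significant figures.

≈ 9.00×10^5 km³

Required water volume = Δh × A = 2.3 m × 3.53×10^14 m² = 8.119×10^14 m³ = 8.119×10^5 km³.
Ice volume = water volume × ρ_w/ρ_ice = 8.119×10^5 × 999.6/902 = 9.00×10^5 km³.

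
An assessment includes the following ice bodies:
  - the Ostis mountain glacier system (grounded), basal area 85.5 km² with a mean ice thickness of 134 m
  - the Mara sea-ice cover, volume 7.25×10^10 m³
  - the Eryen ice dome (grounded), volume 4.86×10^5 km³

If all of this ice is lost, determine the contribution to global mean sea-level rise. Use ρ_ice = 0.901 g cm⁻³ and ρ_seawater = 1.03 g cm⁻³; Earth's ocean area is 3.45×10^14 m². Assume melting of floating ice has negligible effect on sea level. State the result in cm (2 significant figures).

≈ 120 cm

Ostis: ice volume = 85.5 km² × 134 m = 11.46 km³; 11.46 × (901/1030) = 10.02 km³ of water.
The Mara sea-ice cover is floating and already displaces its own weight of water, so its melt adds essentially nothing to sea level.
Eryen: 4.86×10^5 km³ × (901/1030) = 4.251×10^5 km³ of water.
Total added water ≈ 4.251×10^14 m³ over 3.45×10^14 m² → Δh = 1.23 m = 120 cm.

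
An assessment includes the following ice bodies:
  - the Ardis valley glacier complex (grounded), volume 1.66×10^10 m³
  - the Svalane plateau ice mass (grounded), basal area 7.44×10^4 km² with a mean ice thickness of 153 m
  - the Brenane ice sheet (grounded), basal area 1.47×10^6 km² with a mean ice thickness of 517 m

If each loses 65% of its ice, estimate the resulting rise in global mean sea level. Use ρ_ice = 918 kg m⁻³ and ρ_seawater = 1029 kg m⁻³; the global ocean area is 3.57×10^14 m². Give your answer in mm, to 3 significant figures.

Ardis: 0.65 × 1.66×10^10 m³ × (918/1029) = 9.626×10^9 m³ of water.
Svalane: ice volume = 7.44×10^4 km² × 153 m = 1.138×10^4 km³; 0.65 × 1.138×10^4 × (918/1029) = 6601 km³ of water.
Brenane: ice volume = 1.47×10^6 km² × 517 m = 7.600×10^5 km³; 0.65 × 7.600×10^5 × (918/1029) = 4.407×10^5 km³ of water.
Total added water ≈ 4.473×10^14 m³ over 3.57×10^14 m² → Δh = 1.25 m = 1250 mm.

≈ 1250 mm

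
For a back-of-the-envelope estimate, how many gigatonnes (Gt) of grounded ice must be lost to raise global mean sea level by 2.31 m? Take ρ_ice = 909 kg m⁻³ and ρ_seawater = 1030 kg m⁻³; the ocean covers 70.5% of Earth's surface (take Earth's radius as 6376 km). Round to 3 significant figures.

≈ 8.57×10^5 Gt

Required water volume = Δh × A = 2.31 m × 3.60×10^14 m² = 8.320×10^14 m³.
ρ_w = 1030 kg m⁻³, so the mass of water = 8.320×10^14 m³ × 1030 kg m⁻³ = 8.569×10^17 kg = 8.57×10^5 Gt (and the same mass of ice, by conservation).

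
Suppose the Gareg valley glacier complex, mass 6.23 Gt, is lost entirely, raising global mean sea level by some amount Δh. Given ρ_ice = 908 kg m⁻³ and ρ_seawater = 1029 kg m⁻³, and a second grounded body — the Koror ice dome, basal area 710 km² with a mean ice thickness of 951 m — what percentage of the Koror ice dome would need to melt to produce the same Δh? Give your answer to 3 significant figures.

≈ 1.02 %

Equal sea-level rise means equal mass of meltwater, i.e. equal mass of ice lost.
Ice mass of Gareg: 6.230×10^12 kg; ice mass of Koror: 6.131×10^14 kg.
Fraction required = 6.230×10^12 / 6.131×10^14 = 0.0102 → 1.02 %.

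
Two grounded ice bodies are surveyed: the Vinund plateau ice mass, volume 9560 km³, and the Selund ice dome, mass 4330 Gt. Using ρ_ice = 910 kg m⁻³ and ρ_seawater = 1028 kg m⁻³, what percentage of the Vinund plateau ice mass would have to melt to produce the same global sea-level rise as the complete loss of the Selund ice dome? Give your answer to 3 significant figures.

Equal sea-level rise means equal mass of meltwater, i.e. equal mass of ice lost.
Ice mass of Selund: 4.330×10^15 kg; ice mass of Vinund: 8.700×10^15 kg.
Fraction required = 4.330×10^15 / 8.700×10^15 = 0.498 → 49.8 %.

≈ 49.8 %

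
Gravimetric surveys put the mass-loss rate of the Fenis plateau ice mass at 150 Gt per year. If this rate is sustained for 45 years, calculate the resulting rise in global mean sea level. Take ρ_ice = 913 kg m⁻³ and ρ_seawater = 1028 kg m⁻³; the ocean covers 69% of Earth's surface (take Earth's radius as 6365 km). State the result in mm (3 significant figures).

Total mass lost = 150 Gt/yr × 45 yr = 6750 Gt = 6.750×10^15 kg.
ρ_w = 1028 kg m⁻³, so water volume = 6.750×10^15 / 1028 = 6.566×10^12 m³.
Δh = 6.566×10^12 / 3.51×10^14 = 0.0187 m = 18.7 mm.

≈ 18.7 mm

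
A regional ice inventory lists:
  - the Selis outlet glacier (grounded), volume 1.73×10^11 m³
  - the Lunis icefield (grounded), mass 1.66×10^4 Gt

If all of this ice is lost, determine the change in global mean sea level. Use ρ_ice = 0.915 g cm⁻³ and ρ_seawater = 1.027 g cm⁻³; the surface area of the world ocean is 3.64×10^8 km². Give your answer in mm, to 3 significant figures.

Selis: 1.73×10^11 m³ × (915/1027) = 1.541×10^11 m³ of water.
Lunis: 1.66×10^4 Gt = 1.660×10^16 kg; dividing by ρ_w = 1.027 g cm⁻³ = 1027 kg m⁻³ gives 1.616×10^13 m³ of water.
Total added water ≈ 1.632×10^13 m³ over 3.64×10^14 m² → Δh = 0.0448 m = 44.8 mm.

≈ 44.8 mm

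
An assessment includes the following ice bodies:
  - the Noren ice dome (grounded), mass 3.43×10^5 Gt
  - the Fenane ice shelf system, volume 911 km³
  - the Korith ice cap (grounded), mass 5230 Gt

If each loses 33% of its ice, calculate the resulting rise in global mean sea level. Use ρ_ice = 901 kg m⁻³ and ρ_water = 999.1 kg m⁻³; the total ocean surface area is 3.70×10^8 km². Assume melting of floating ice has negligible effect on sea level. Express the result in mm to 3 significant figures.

Noren: 0.33 × 3.43×10^5 Gt = 1.132×10^17 kg; dividing by ρ_w = 999.1 kg m⁻³ gives 1.133×10^14 m³ of water.
The Fenane ice shelf system is floating and already displaces its own weight of water, so its melt adds essentially nothing to sea level.
Korith: 0.33 × 5230 Gt = 1.726×10^15 kg; dividing by ρ_w = 999.1 kg m⁻³ gives 1.727×10^12 m³ of water.
Total added water ≈ 1.150×10^14 m³ over 3.70×10^14 m² → Δh = 0.311 m = 311 mm.

≈ 311 mm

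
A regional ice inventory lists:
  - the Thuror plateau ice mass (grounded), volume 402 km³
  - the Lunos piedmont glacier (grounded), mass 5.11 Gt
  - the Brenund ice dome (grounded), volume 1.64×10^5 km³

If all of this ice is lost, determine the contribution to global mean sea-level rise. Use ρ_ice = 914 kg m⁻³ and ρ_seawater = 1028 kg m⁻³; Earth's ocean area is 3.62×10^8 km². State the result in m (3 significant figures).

Thuror: 402 km³ × (914/1028) = 357.4 km³ of water.
Lunos: 5.11 Gt = 5.110×10^12 kg; dividing by ρ_w = 1028 kg m⁻³ gives 4.971×10^9 m³ of water.
Brenund: 1.64×10^5 km³ × (914/1028) = 1.458×10^5 km³ of water.
Total added water ≈ 1.462×10^14 m³ over 3.62×10^14 m² → Δh = 0.404 m.

≈ 0.404 m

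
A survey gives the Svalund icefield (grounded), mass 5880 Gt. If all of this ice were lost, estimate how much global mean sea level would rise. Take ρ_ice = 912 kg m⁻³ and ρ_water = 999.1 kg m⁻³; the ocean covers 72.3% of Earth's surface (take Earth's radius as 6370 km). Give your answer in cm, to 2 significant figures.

≈ 1.6 cm

Svalund: 5880 Gt = 5.880×10^15 kg; dividing by ρ_w = 999.1 kg m⁻³ gives 5.885×10^12 m³ of water.
Spread over 3.69×10^14 m² of ocean, Δh = 5.885×10^12 / 3.69×10^14 = 0.0160 m = 1.6 cm.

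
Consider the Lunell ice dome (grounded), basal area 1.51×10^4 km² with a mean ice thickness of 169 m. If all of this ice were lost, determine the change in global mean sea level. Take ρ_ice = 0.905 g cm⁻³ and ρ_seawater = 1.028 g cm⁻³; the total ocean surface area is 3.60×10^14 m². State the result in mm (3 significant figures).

Lunell: ice volume = 1.51×10^4 km² × 169 m = 2552 km³; 2552 × (905/1028) = 2247 km³ of water.
Spread over 3.60×10^14 m² of ocean, Δh = 2.247×10^12 / 3.60×10^14 = 6.24×10^-3 m = 6.24 mm.

≈ 6.24 mm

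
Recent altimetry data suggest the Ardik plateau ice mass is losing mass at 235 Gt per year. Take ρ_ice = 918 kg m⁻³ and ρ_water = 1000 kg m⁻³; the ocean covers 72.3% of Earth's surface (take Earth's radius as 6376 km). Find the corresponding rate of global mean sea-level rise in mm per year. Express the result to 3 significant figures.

ρ_w = 1000 kg m⁻³. Annual water volume added = 235 Gt / ρ_w = 2.350×10^14 kg / 1000 kg m⁻³ = 2.350×10^11 m³.
Δh per year = 2.350×10^11 / 3.69×10^14 = 6.36×10^-4 m = 0.636 mm.

≈ 0.636 mm/yr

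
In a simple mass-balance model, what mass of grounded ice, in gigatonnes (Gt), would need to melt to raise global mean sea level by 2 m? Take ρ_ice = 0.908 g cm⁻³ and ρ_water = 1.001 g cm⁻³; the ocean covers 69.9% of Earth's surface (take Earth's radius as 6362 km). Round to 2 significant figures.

Required water volume = Δh × A = 2 m × 3.56×10^14 m² = 7.111×10^14 m³.
ρ_w = 1.001 g cm⁻³ = 1001 kg m⁻³, so the mass of water = 7.111×10^14 m³ × 1001 kg m⁻³ = 7.118×10^17 kg = 7.1×10^5 Gt (and the same mass of ice, by conservation).

≈ 7.1×10^5 Gt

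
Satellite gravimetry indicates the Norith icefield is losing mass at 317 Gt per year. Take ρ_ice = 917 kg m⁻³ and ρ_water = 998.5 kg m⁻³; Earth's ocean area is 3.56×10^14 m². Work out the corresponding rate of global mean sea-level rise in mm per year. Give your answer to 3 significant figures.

ρ_w = 998.5 kg m⁻³. Annual water volume added = 317 Gt / ρ_w = 3.170×10^14 kg / 998.5 kg m⁻³ = 3.175×10^11 m³.
Δh per year = 3.175×10^11 / 3.56×10^14 = 8.92×10^-4 m = 0.892 mm.

≈ 0.892 mm/yr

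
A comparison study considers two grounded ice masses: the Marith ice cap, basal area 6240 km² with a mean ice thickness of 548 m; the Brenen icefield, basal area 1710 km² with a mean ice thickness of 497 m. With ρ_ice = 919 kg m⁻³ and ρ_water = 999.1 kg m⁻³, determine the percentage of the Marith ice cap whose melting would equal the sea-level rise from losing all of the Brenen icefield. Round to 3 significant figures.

Equal sea-level rise means equal mass of meltwater, i.e. equal mass of ice lost.
Ice mass of Brenen: 7.810×10^14 kg; ice mass of Marith: 3.143×10^15 kg.
Fraction required = 7.810×10^14 / 3.143×10^15 = 0.249 → 24.9 %.

≈ 24.9 %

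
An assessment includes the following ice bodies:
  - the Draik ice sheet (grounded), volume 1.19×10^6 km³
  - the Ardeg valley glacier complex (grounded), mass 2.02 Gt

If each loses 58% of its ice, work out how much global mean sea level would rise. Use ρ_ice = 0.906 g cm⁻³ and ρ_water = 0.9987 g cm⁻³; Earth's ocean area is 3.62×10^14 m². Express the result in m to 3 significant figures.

≈ 1.73 m

Draik: 0.58 × 1.19×10^6 km³ × (906/998.7) = 6.261×10^5 km³ of water.
Ardeg: 0.58 × 2.02 Gt = 1.172×10^12 kg; dividing by ρ_w = 0.9987 g cm⁻³ = 998.7 kg m⁻³ gives 1.173×10^9 m³ of water.
Total added water ≈ 6.261×10^14 m³ over 3.62×10^14 m² → Δh = 1.73 m.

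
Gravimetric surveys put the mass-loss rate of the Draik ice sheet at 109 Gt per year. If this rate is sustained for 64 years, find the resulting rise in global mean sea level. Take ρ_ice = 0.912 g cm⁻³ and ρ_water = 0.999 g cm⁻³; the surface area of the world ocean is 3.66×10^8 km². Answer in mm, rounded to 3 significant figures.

≈ 19.1 mm

Total mass lost = 109 Gt/yr × 64 yr = 6976 Gt = 6.976×10^15 kg.
ρ_w = 0.999 g cm⁻³ = 999 kg m⁻³, so water volume = 6.976×10^15 / 999 = 6.983×10^12 m³.
Δh = 6.983×10^12 / 3.66×10^14 = 0.0191 m = 19.1 mm.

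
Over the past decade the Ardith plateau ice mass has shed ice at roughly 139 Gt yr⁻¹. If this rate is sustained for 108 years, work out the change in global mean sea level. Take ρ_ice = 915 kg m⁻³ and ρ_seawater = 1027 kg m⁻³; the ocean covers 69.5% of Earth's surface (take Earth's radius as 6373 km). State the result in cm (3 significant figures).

≈ 4.12 cm

Total mass lost = 139 Gt/yr × 108 yr = 1.501×10^4 Gt = 1.501×10^16 kg.
ρ_w = 1027 kg m⁻³, so water volume = 1.501×10^16 / 1027 = 1.462×10^13 m³.
Δh = 1.462×10^13 / 3.55×10^14 = 0.0412 m = 4.12 cm.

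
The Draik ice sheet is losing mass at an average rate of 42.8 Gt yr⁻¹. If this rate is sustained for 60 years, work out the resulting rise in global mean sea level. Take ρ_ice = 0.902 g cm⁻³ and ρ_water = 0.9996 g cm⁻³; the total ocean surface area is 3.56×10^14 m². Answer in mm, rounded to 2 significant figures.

≈ 7.2 mm

Total mass lost = 42.8 Gt/yr × 60 yr = 2568 Gt = 2.568×10^15 kg.
ρ_w = 0.9996 g cm⁻³ = 999.6 kg m⁻³, so water volume = 2.568×10^15 / 999.6 = 2.569×10^12 m³.
Δh = 2.569×10^12 / 3.56×10^14 = 7.22×10^-3 m = 7.2 mm.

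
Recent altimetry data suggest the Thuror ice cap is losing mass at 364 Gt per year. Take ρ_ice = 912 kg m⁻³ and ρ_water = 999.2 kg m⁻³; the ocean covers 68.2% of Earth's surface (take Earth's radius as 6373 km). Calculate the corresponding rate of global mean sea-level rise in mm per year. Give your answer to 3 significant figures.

≈ 1.05 mm/yr

ρ_w = 999.2 kg m⁻³. Annual water volume added = 364 Gt / ρ_w = 3.640×10^14 kg / 999.2 kg m⁻³ = 3.643×10^11 m³.
Δh per year = 3.643×10^11 / 3.48×10^14 = 1.05×10^-3 m = 1.05 mm.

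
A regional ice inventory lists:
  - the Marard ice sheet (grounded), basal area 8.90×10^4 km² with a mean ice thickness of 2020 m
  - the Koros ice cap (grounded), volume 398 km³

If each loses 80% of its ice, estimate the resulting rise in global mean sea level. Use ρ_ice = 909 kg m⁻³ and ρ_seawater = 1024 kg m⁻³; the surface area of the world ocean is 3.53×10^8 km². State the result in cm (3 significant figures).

≈ 36.2 cm

Marard: ice volume = 8.90×10^4 km² × 2020 m = 1.798×10^5 km³; 0.8 × 1.798×10^5 × (909/1024) = 1.277×10^5 km³ of water.
Koros: 0.8 × 398 km³ × (909/1024) = 282.6 km³ of water.
Total added water ≈ 1.280×10^14 m³ over 3.53×10^14 m² → Δh = 0.362 m = 36.2 cm.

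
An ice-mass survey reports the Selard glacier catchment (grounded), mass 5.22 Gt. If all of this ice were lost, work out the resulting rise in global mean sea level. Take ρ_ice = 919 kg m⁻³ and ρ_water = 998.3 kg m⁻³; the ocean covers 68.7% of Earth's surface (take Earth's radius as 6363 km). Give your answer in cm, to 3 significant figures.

Selard: 5.22 Gt = 5.220×10^12 kg; dividing by ρ_w = 998.3 kg m⁻³ gives 5.229×10^9 m³ of water.
Spread over 3.50×10^14 m² of ocean, Δh = 5.229×10^9 / 3.50×10^14 = 1.50×10^-5 m = 1.50×10^-3 cm.

≈ 1.50×10^-3 cm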